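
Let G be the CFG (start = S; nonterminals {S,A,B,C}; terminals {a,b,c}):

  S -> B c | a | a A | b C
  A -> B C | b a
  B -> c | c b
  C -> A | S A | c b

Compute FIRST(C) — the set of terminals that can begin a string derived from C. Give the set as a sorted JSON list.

FIRST sets, iterate to fixpoint:
round 1:
  A via A→b a: +{b}
  B via B→c: +{c}
  C via C→A: +{b}
  C via C→c b: +{c}
  S via S→B c: +{c}
  S via S→a: +{a}
  S via S→b C: +{b}
  FIRST(S)={a,b,c}  FIRST(A)={b}  FIRST(B)={c}  FIRST(C)={b,c}
round 2:
  A via A→B C: +{c}
  C via C→S A: +{a}
  FIRST(S)={a,b,c}  FIRST(A)={b,c}  FIRST(B)={c}  FIRST(C)={a,b,c}
round 3: done
  FIRST(S)={a,b,c}  FIRST(A)={b,c}  FIRST(B)={c}  FIRST(C)={a,b,c}

FIRST(C) = ["a", "b", "c"]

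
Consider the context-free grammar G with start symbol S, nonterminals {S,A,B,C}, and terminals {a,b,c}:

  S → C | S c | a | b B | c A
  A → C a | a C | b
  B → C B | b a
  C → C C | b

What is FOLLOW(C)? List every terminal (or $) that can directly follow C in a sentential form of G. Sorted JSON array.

FIRST sets, iterate to fixpoint:
iter 1:
  A via A→a C: +{a}
  A via A→b: +{b}
  B via B→b a: +{b}
  C via C→b: +{b}
  S via S→C: +{b}
  S via S→a: +{a}
  S via S→c A: +{c}
  FIRST(S)={a,b,c}  FIRST(A)={a,b}  FIRST(B)={b}  FIRST(C)={b}
iter 2: done
  FIRST(S)={a,b,c}  FIRST(A)={a,b}  FIRST(B)={b}  FIRST(C)={b}

FOLLOW iteration:
initialize: $ ∈ FOLLOW(S)
round 1:
  A→C a: FOLLOW(C) ⊇ FIRST(a) = {a}; new: +{a}
  B→C B: FOLLOW(C) ⊇ FIRST(B) = {b}; new: +{b}
  S→C: FOLLOW(C) ⊇ FOLLOW(S) ⊇ {$}; new: +{$}
  S→S c: FOLLOW(S) ⊇ FIRST(c) = {c}; new: +{c}
  S→b B: FOLLOW(B) ⊇ FOLLOW(S) ⊇ {$,c}; new: +{$,c}
  S→c A: FOLLOW(A) ⊇ FOLLOW(S) ⊇ {$,c}; new: +{$,c}
  S: {$,c}  A: {$,c}  B: {$,c}  C: {$,a,b}
round 2:
  A→a C: FOLLOW(C) ⊇ FOLLOW(A) ⊇ {$,c}; new: +{c}
  S: {$,c}  A: {$,c}  B: {$,c}  C: {$,a,b,c}
round 3: (stable)
  S: {$,c}  A: {$,c}  B: {$,c}  C: {$,a,b,c}

FOLLOW(C) = ["$", "a", "b", "c"]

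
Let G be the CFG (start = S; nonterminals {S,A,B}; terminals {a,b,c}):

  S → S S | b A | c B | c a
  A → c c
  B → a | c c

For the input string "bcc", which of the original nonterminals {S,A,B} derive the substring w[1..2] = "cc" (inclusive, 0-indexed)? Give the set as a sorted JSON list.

Convert to CNF:
  S -> S S | T0 B | T0 T2 | T1 A
  A -> T0 T0
  B -> T0 T0 | a
  T0 -> c
  T1 -> b
  T2 -> a

CYK table (by increasing span) — only the sub-triangle for w[1..2]:
  cell(1,1) c: {T0}  orig:{}
  cell(2,2) c: {T0}  orig:{}
  cell(1,2) cc: {A,B}

Original NTs in T[1,2] deriving "cc": ["A", "B"]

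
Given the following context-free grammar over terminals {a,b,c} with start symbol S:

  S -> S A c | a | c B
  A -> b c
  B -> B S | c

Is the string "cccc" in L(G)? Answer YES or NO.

Convert to CNF:
  S -> S X2 | T1 B | a
  A -> T0 T1
  B -> B S | c
  T0 -> b
  T1 -> c
  X2 -> A T1

CYK table (by increasing span):
  [0..0]={B,T1}  "c"  orig:{B}
  [1..1]={B,T1}  "c"  orig:{B}
  [2..2]={B,T1}  "c"  orig:{B}
  [3..3]={B,T1}  "c"  orig:{B}
  [0..1]={S}  "cc"
  [1..2]={S}  "cc"
  [2..3]={S}  "cc"
  [0..2]={B}  "ccc"
  [1..3]={B}  "ccc"
  [0..3]={S}  "cccc"

S ∈ T[0,3] ⇒ YES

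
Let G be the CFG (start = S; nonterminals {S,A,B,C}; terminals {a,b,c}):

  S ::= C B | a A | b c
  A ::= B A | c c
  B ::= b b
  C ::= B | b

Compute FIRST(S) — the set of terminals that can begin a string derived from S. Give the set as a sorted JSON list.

Compute FIRST by fixpoint:
pass 1:
  A via A→c c: +{c}
  B via B→b b: +{b}
  C via C→B: +{b}
  S via S→C B: +{b}
  S via S→a A: +{a}
  S: {a,b}  A: {c}  B: {b}  C: {b}
pass 2:
  A via A→B A: +{b}
  S: {a,b}  A: {b,c}  B: {b}  C: {b}
pass 3: (stable)
  S: {a,b}  A: {b,c}  B: {b}  C: {b}

FIRST(S) = ["a", "b"]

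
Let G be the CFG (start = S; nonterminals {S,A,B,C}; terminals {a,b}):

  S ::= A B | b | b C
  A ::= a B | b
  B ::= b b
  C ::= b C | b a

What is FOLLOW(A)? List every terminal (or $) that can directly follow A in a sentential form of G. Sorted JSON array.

FIRST sets, iterate to fixpoint:
[1]
  A via A→a B: +{a}
  A via A→b: +{b}
  B via B→b b: +{b}
  C via C→b C: +{b}
  S via S→A B: +{a,b}
  FIRST[S]={a,b}  FIRST[A]={a,b}  FIRST[B]={b}  FIRST[C]={b}
[2] done
  FIRST[S]={a,b}  FIRST[A]={a,b}  FIRST[B]={b}  FIRST[C]={b}

FOLLOW iteration:
initialize: $ ∈ FOLLOW(S)
iter 1:
  S→A B: FOLLOW(A) ⊇ FIRST(B) = {b}; new: +{b}
  S→A B: FOLLOW(B) ⊇ FOLLOW(S) ⊇ {$}; new: +{$}
  S→b C: FOLLOW(C) ⊇ FOLLOW(S) ⊇ {$}; new: +{$}
  FOLLOW(S)={$}  FOLLOW(A)={b}  FOLLOW(B)={$}  FOLLOW(C)={$}
iter 2:
  A→a B: FOLLOW(B) ⊇ FOLLOW(A) ⊇ {b}; new: +{b}
  FOLLOW(S)={$}  FOLLOW(A)={b}  FOLLOW(B)={$,b}  FOLLOW(C)={$}
iter 3: done
  FOLLOW(S)={$}  FOLLOW(A)={b}  FOLLOW(B)={$,b}  FOLLOW(C)={$}

FOLLOW(A) = ["b"]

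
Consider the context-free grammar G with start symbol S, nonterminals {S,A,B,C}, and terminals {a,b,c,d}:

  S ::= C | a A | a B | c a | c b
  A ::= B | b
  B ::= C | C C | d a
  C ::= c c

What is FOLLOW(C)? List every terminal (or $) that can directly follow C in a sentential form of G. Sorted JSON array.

FIRST iteration:
round 1:
  A via A→b: +{b}
  B via B→d a: +{d}
  C via C→c c: +{c}
  S via S→C: +{c}
  S via S→a A: +{a}
  FIRST(S)={a,c}  FIRST(A)={b}  FIRST(B)={d}  FIRST(C)={c}
round 2:
  A via A→B: +{d}
  B via B→C: +{c}
  FIRST(S)={a,c}  FIRST(A)={b,d}  FIRST(B)={c,d}  FIRST(C)={c}
round 3:
  A via A→B: +{c}
  FIRST(S)={a,c}  FIRST(A)={b,c,d}  FIRST(B)={c,d}  FIRST(C)={c}
round 4: done
  FIRST(S)={a,c}  FIRST(A)={b,c,d}  FIRST(B)={c,d}  FIRST(C)={c}

FOLLOW iteration:
seed FOLLOW(S) with $
[1]
  B→C C: FOLLOW(C) ⊇ FIRST(C) = {c}; new: +{c}
  S→C: FOLLOW(C) ⊇ FOLLOW(S) ⊇ {$}; new: +{$}
  S→a A: FOLLOW(A) ⊇ FOLLOW(S) ⊇ {$}; new: +{$}
  S→a B: FOLLOW(B) ⊇ FOLLOW(S) ⊇ {$}; new: +{$}
  FOLLOW(S)={$}  FOLLOW(A)={$}  FOLLOW(B)={$}  FOLLOW(C)={$,c}
[2] (no change)
  FOLLOW(S)={$}  FOLLOW(A)={$}  FOLLOW(B)={$}  FOLLOW(C)={$,c}

FOLLOW(C) = ["$", "c"]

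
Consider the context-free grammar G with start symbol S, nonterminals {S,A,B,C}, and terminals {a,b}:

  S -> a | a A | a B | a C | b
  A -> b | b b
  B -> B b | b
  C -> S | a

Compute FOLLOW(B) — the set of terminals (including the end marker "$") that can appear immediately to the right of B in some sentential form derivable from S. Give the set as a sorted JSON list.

FIRST sets, iterate to fixpoint:
[1]
  A via A→b: +{b}
  B via B→b: +{b}
  C via C→a: +{a}
  S via S→a: +{a}
  S via S→b: +{b}
  FIRST[S]={a,b}  FIRST[A]={b}  FIRST[B]={b}  FIRST[C]={a}
[2]
  C via C→S: +{b}
  FIRST[S]={a,b}  FIRST[A]={b}  FIRST[B]={b}  FIRST[C]={a,b}
[3] (no change)
  FIRST[S]={a,b}  FIRST[A]={b}  FIRST[B]={b}  FIRST[C]={a,b}

Compute FOLLOW by fixpoint:
seed FOLLOW(S) with $
pass 1:
  B→B b: FOLLOW(B) ⊇ FIRST(b) = {b}; new: +{b}
  S→a A: FOLLOW(A) ⊇ FOLLOW(S) ⊇ {$}; new: +{$}
  S→a B: FOLLOW(B) ⊇ FOLLOW(S) ⊇ {$}; new: +{$}
  S→a C: FOLLOW(C) ⊇ FOLLOW(S) ⊇ {$}; new: +{$}
  S: {$}  A: {$}  B: {$,b}  C: {$}
pass 2: (no change)
  S: {$}  A: {$}  B: {$,b}  C: {$}

FOLLOW(B) = ["$", "b"]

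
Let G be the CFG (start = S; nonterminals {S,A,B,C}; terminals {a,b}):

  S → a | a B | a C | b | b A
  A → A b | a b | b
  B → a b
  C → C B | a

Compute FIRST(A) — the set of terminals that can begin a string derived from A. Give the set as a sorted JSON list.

Compute FIRST by fixpoint:
iter 1:
  A via A→a b: +{a}
  A via A→b: +{b}
  B via B→a b: +{a}
  C via C→a: +{a}
  S via S→a: +{a}
  S via S→b: +{b}
  FIRST[S]={a,b}  FIRST[A]={a,b}  FIRST[B]={a}  FIRST[C]={a}
iter 2: (stable)
  FIRST[S]={a,b}  FIRST[A]={a,b}  FIRST[B]={a}  FIRST[C]={a}

FIRST(A) = ["a", "b"]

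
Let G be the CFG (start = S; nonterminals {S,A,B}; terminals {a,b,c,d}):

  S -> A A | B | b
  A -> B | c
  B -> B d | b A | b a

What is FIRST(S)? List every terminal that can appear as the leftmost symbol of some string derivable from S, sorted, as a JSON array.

FIRST iteration:
iter 1:
  A via A→c: +{c}
  B via B→b A: +{b}
  S via S→A A: +{c}
  S via S→B: +{b}
  FIRST[S]={b,c}  FIRST[A]={c}  FIRST[B]={b}
iter 2:
  A via A→B: +{b}
  FIRST[S]={b,c}  FIRST[A]={b,c}  FIRST[B]={b}
iter 3: (stable)
  FIRST[S]={b,c}  FIRST[A]={b,c}  FIRST[B]={b}

FIRST(S) = ["b", "c"]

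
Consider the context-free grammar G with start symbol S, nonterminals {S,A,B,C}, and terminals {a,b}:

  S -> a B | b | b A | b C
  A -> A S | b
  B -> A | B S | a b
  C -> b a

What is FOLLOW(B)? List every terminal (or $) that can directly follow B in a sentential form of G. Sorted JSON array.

FIRST iteration:
round 1:
  A via A→b: +{b}
  B via B→A: +{b}
  B via B→a b: +{a}
  C via C→b a: +{b}
  S via S→a B: +{a}
  S via S→b: +{b}
  FIRST(S)={a,b}  FIRST(A)={b}  FIRST(B)={a,b}  FIRST(C)={b}
round 2: — fixpoint
  FIRST(S)={a,b}  FIRST(A)={b}  FIRST(B)={a,b}  FIRST(C)={b}

Compute FOLLOW by fixpoint:
FOLLOW(S) := {$}
[1]
  A→A S: FOLLOW(A) ⊇ FIRST(S) = {a,b}; new: +{a,b}
  A→A S: FOLLOW(S) ⊇ FOLLOW(A) ⊇ {a,b}; new: +{a,b}
  B→B S: FOLLOW(B) ⊇ FIRST(S) = {a,b}; new: +{a,b}
  S→a B: FOLLOW(B) ⊇ FOLLOW(S) ⊇ {$,a,b}; new: +{$}
  S→b A: FOLLOW(A) ⊇ FOLLOW(S) ⊇ {$,a,b}; new: +{$}
  S→b C: FOLLOW(C) ⊇ FOLLOW(S) ⊇ {$,a,b}; new: +{$,a,b}
  FOLLOW(S)={$,a,b}  FOLLOW(A)={$,a,b}  FOLLOW(B)={$,a,b}  FOLLOW(C)={$,a,b}
[2] (no change)
  FOLLOW(S)={$,a,b}  FOLLOW(A)={$,a,b}  FOLLOW(B)={$,a,b}  FOLLOW(C)={$,a,b}

FOLLOW(B) = ["$", "a", "b"]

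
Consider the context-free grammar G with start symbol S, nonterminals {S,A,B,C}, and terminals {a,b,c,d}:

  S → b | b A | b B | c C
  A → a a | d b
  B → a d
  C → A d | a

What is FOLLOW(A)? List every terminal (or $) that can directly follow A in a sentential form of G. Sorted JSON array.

FIRST iteration:
pass 1:
  A via A→a a: +{a}
  A via A→d b: +{d}
  B via B→a d: +{a}
  C via C→A d: +{a,d}
  S via S→b: +{b}
  S via S→c C: +{c}
  S: {b,c}  A: {a,d}  B: {a}  C: {a,d}
pass 2: — fixpoint
  S: {b,c}  A: {a,d}  B: {a}  C: {a,d}

Compute FOLLOW by fixpoint:
FOLLOW(S) := {$}
round 1:
  C→A d: FOLLOW(A) ⊇ FIRST(d) = {d}; new: +{d}
  S→b A: FOLLOW(A) ⊇ FOLLOW(S) ⊇ {$}; new: +{$}
  S→b B: FOLLOW(B) ⊇ FOLLOW(S) ⊇ {$}; new: +{$}
  S→c C: FOLLOW(C) ⊇ FOLLOW(S) ⊇ {$}; new: +{$}
  S: {$}  A: {$,d}  B: {$}  C: {$}
round 2: (stable)
  S: {$}  A: {$,d}  B: {$}  C: {$}

FOLLOW(A) = ["$", "d"]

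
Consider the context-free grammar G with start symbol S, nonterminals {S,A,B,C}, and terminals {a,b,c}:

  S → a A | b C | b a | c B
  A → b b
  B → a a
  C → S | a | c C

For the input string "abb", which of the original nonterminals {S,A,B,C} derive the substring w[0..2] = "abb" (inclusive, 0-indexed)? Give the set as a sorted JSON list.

Convert to CNF:
  S -> T0 C | T0 T1 | T1 A | T2 B
  A -> T0 T0
  B -> T1 T1
  C -> T0 C | T0 T1 | T1 A | T2 B | T2 C | a
  T0 -> b
  T1 -> a
  T2 -> c

CYK table (by increasing span) — only the sub-triangle for w[0..2]:
  cell(0,0) a: {C,T1}  orig:{C}
  cell(1,1) b: {T0}  orig:{}
  cell(2,2) b: {T0}  orig:{}
  cell(0,1) ab: ∅
  cell(1,2) bb: {A}
  cell(0,2) abb: {C,S}

Original NTs in T[0,2] deriving "abb": ["C", "S"]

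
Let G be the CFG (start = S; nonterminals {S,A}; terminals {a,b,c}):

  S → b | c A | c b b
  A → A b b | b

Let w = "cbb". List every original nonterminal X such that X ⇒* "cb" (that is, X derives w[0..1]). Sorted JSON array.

CNF form of G:
  S -> T1 A | T1 X3 | b
  A -> A X2 | b
  T0 -> b
  T1 -> c
  X2 -> T0 T0
  X3 -> T0 T0

CYK fill — only the sub-triangle for w[0..1]:
  cell(0,0) c: {T1}  orig:{}
  cell(1,1) b: {A,S,T0}  orig:{A,S}
  cell(0,1) cb: {S}

Original NTs in T[0,1] deriving "cb": ["S"]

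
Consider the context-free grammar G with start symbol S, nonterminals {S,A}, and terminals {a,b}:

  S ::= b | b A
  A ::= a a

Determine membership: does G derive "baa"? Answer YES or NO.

CNF form of G:
  S -> T1 A | b
  A -> T0 T0
  T0 -> a
  T1 -> b

Fill CYK table bottom-up:
  T[0,0] 'b' = {S,T1}  orig:{S}
  T[1,1] 'a' = {T0}  orig:{}
  T[2,2] 'a' = {T0}  orig:{}
  T[0,1] 'ba' = ∅
  T[1,2] 'aa' = {A}
  T[0,2] 'baa' = {S}

S ∈ T[0,2] ⇒ YES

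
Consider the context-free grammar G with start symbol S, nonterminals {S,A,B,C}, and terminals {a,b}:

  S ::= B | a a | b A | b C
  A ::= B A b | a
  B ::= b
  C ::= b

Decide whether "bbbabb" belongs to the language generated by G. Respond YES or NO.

Convert to CNF:
  S -> T0 A | T0 C | T1 T1 | b
  A -> B X2 | a
  B -> b
  C -> b
  T0 -> b
  T1 -> a
  X2 -> A T0

CYK fill:
  [0..0]={B,C,S,T0}  "b"  orig:{B,C,S}
  [1..1]={B,C,S,T0}  "b"  orig:{B,C,S}
  [2..2]={B,C,S,T0}  "b"  orig:{B,C,S}
  [3..3]={A,T1}  "a"  orig:{A}
  [4..4]={B,C,S,T0}  "b"  orig:{B,C,S}
  [5..5]={B,C,S,T0}  "b"  orig:{B,C,S}
  [0..1]={S}  "bb"
  [1..2]={S}  "bb"
  [2..3]={S}  "ba"
  [3..4]={X2}  "ab"  orig:{}
  [4..5]={S}  "bb"
  [0..2]=∅  "bbb"
  [1..3]=∅  "bba"
  [2..4]={A}  "bab"
  [3..5]=∅  "abb"
  [0..3]=∅  "bbba"
  [1..4]={S}  "bbab"
  [2..5]={X2}  "babb"  orig:{}
  [0..4]=∅  "bbbab"
  [1..5]={A}  "bbabb"
  [0..5]={S}  "bbbabb"

S ∈ T[0,5] ⇒ YES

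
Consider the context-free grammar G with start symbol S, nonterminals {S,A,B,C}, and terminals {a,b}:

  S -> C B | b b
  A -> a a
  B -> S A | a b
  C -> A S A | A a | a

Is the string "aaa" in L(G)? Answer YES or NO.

CNF form of G:
  S -> C B | T1 T1
  A -> T0 T0
  B -> S A | T0 T1
  C -> A T0 | A X2 | a
  T0 -> a
  T1 -> b
  X2 -> S A

Fill CYK table bottom-up:
  cell(0,0) a: {C,T0}  orig:{C}
  cell(1,1) a: {C,T0}  orig:{C}
  cell(2,2) a: {C,T0}  orig:{C}
  cell(0,1) aa: {A}
  cell(1,2) aa: {A}
  cell(0,2) aaa: {C}

S ∉ T[0,2] ⇒ NO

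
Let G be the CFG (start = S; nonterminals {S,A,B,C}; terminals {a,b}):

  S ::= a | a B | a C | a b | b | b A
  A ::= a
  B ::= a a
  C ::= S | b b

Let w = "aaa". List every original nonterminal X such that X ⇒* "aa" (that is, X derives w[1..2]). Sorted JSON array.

CNF form of G:
  S -> T0 B | T0 C | T0 T1 | T1 A | a | b
  A -> a
  B -> T0 T0
  C -> T0 B | T0 C | T0 T1 | T1 A | T1 T1 | a | b
  T0 -> a
  T1 -> b

Fill CYK table bottom-up, restricted to cells inside w[1..2]:
  [1..1]={A,C,S,T0}  "a"  orig:{A,C,S}
  [2..2]={A,C,S,T0}  "a"  orig:{A,C,S}
  [1..2]={B,C,S}  "aa"

Original NTs in T[1,2] deriving "aa": ["B", "C", "S"]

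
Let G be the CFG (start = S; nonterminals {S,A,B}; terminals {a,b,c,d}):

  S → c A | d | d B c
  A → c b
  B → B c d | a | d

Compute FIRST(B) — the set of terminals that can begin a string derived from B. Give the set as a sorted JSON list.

FIRST iteration:
[1]
  A via A→c b: +{c}
  B via B→a: +{a}
  B via B→d: +{d}
  S via S→c A: +{c}
  S via S→d: +{d}
  FIRST[S]={c,d}  FIRST[A]={c}  FIRST[B]={a,d}
[2] done
  FIRST[S]={c,d}  FIRST[A]={c}  FIRST[B]={a,d}

FIRST(B) = ["a", "d"]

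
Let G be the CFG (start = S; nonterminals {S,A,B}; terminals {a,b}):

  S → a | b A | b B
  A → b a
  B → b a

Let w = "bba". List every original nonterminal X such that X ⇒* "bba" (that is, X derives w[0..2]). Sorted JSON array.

Convert to CNF:
  S -> T0 A | T0 B | a
  A -> T0 T1
  B -> T0 T1
  T0 -> b
  T1 -> a

Fill CYK table bottom-up (cells [i..j] with 0 ≤ i ≤ j ≤ 2 only):
  cell(0,0) b: {T0}  orig:{}
  cell(1,1) b: {T0}  orig:{}
  cell(2,2) a: {S,T1}  orig:{S}
  cell(0,1) bb: ∅
  cell(1,2) ba: {A,B}
  cell(0,2) bba: {S}

Original NTs in T[0,2] deriving "bba": ["S"]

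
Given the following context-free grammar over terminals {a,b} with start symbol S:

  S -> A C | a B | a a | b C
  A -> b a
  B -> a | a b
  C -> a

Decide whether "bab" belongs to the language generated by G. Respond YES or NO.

Convert to CNF:
  S -> A C | T0 C | T1 B | T1 T1
  A -> T0 T1
  B -> T1 T0 | a
  C -> a
  T0 -> b
  T1 -> a

CYK table (by increasing span):
  T[0,0] 'b' = {T0}  orig:{}
  T[1,1] 'a' = {B,C,T1}  orig:{B,C}
  T[2,2] 'b' = {T0}  orig:{}
  T[0,1] 'ba' = {A,S}
  T[1,2] 'ab' = {B}
  T[0,2] 'bab' = ∅

S ∉ T[0,2] ⇒ NO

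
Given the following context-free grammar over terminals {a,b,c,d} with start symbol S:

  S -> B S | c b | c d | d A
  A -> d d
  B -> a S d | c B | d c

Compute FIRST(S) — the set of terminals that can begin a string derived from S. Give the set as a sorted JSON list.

Compute FIRST by fixpoint:
[1]
  A via A→d d: +{d}
  B via B→a S d: +{a}
  B via B→c B: +{c}
  B via B→d c: +{d}
  S via S→B S: +{a,c,d}
  FIRST[S]={a,c,d}  FIRST[A]={d}  FIRST[B]={a,c,d}
[2] (no change)
  FIRST[S]={a,c,d}  FIRST[A]={d}  FIRST[B]={a,c,d}

FIRST(S) = ["a", "c", "d"]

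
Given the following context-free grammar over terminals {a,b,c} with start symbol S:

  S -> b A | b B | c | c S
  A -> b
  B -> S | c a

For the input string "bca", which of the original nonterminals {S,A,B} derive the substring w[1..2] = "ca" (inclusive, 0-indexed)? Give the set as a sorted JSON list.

Convert to CNF:
  S -> T0 A | T0 B | T1 S | c
  A -> b
  B -> T0 A | T0 B | T1 S | T1 T2 | c
  T0 -> b
  T1 -> c
  T2 -> a

CYK fill — only the sub-triangle for w[1..2]:
  cell(1,1) c: {B,S,T1}  orig:{B,S}
  cell(2,2) a: {T2}  orig:{}
  cell(1,2) ca: {B}

Original NTs in T[1,2] deriving "ca": ["B"]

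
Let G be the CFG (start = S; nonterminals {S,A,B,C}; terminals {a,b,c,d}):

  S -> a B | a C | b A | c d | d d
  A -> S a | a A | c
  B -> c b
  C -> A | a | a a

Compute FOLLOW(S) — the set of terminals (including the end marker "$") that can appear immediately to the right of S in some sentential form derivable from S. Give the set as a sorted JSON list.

Compute FIRST by fixpoint:
[1]
  A via A→a A: +{a}
  A via A→c: +{c}
  B via B→c b: +{c}
  C via C→A: +{a,c}
  S via S→a B: +{a}
  S via S→b A: +{b}
  S via S→c d: +{c}
  S via S→d d: +{d}
  FIRST[S]={a,b,c,d}  FIRST[A]={a,c}  FIRST[B]={c}  FIRST[C]={a,c}
[2]
  A via A→S a: +{b,d}
  C via C→A: +{b,d}
  FIRST[S]={a,b,c,d}  FIRST[A]={a,b,c,d}  FIRST[B]={c}  FIRST[C]={a,b,c,d}
[3] (no change)
  FIRST[S]={a,b,c,d}  FIRST[A]={a,b,c,d}  FIRST[B]={c}  FIRST[C]={a,b,c,d}

FOLLOW sets:
initialize: $ ∈ FOLLOW(S)
[1]
  A→S a: FOLLOW(S) ⊇ FIRST(a) = {a}; new: +{a}
  S→a B: FOLLOW(B) ⊇ FOLLOW(S) ⊇ {$,a}; new: +{$,a}
  S→a C: FOLLOW(C) ⊇ FOLLOW(S) ⊇ {$,a}; new: +{$,a}
  S→b A: FOLLOW(A) ⊇ FOLLOW(S) ⊇ {$,a}; new: +{$,a}
  FOLLOW(S)={$,a}  FOLLOW(A)={$,a}  FOLLOW(B)={$,a}  FOLLOW(C)={$,a}
[2] done
  FOLLOW(S)={$,a}  FOLLOW(A)={$,a}  FOLLOW(B)={$,a}  FOLLOW(C)={$,a}

FOLLOW(S) = ["$", "a"]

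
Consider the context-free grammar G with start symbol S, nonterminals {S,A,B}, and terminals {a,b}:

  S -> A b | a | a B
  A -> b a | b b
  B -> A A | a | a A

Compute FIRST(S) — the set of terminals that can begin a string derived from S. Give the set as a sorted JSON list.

FIRST sets, iterate to fixpoint:
[1]
  A via A→b a: +{b}
  B via B→A A: +{b}
  B via B→a: +{a}
  S via S→A b: +{b}
  S via S→a: +{a}
  FIRST[S]={a,b}  FIRST[A]={b}  FIRST[B]={a,b}
[2] — fixpoint
  FIRST[S]={a,b}  FIRST[A]={b}  FIRST[B]={a,b}

FIRST(S) = ["a", "b"]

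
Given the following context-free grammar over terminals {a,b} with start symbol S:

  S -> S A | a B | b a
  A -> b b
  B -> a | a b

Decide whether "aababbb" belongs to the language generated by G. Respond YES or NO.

CNF form of G:
  S -> S A | T0 T1 | T1 B
  A -> T0 T0
  B -> T1 T0 | a
  T0 -> b
  T1 -> a

Fill CYK table bottom-up:
  T[0,0] 'a' = {B,T1}  orig:{B}
  T[1,1] 'a' = {B,T1}  orig:{B}
  T[2,2] 'b' = {T0}  orig:{}
  T[3,3] 'a' = {B,T1}  orig:{B}
  T[4,4] 'b' = {T0}  orig:{}
  T[5,5] 'b' = {T0}  orig:{}
  T[6,6] 'b' = {T0}  orig:{}
  T[0,1] 'aa' = {S}
  T[1,2] 'ab' = {B}
  T[2,3] 'ba' = {S}
  T[3,4] 'ab' = {B}
  T[4,5] 'bb' = {A}
  T[5,6] 'bb' = {A}
  T[0,2] 'aab' = {S}
  T[1,3] 'aba' = ∅
  T[2,4] 'bab' = ∅
  T[3,5] 'abb' = ∅
  T[4,6] 'bbb' = ∅
  T[0,3] 'aaba' = ∅
  T[1,4] 'abab' = ∅
  T[2,5] 'babb' = {S}
  T[3,6] 'abbb' = ∅
  T[0,4] 'aabab' = ∅
  T[1,5] 'ababb' = ∅
  T[2,6] 'babbb' = ∅
  T[0,5] 'aababb' = ∅
  T[1,6] 'ababbb' = ∅
  T[0,6] 'aababbb' = ∅

S ∉ T[0,6] ⇒ NO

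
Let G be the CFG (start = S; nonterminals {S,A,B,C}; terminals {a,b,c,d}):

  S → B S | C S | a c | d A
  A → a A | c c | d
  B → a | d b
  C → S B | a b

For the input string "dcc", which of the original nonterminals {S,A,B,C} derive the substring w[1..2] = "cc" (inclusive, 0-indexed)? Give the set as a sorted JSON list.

CNF form of G:
  S -> B S | C S | T0 T1 | T2 A
  A -> T0 A | T1 T1 | d
  B -> T2 T3 | a
  C -> S B | T0 T3
  T0 -> a
  T1 -> c
  T2 -> d
  T3 -> b

CYK fill (cells [i..j] with 1 ≤ i ≤ j ≤ 2 only):
  cell(1,1) c: {T1}  orig:{}
  cell(2,2) c: {T1}  orig:{}
  cell(1,2) cc: {A}

Original NTs in T[1,2] deriving "cc": ["A"]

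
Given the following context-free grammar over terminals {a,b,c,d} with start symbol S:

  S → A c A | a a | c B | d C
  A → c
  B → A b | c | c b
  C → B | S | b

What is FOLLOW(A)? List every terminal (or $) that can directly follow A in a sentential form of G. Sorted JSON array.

FIRST sets, iterate to fixpoint:
[1]
  A via A→c: +{c}
  B via B→A b: +{c}
  C via C→B: +{c}
  C via C→b: +{b}
  S via S→A c A: +{c}
  S via S→a a: +{a}
  S via S→d C: +{d}
  FIRST(S)={a,c,d}  FIRST(A)={c}  FIRST(B)={c}  FIRST(C)={b,c}
[2]
  C via C→S: +{a,d}
  FIRST(S)={a,c,d}  FIRST(A)={c}  FIRST(B)={c}  FIRST(C)={a,b,c,d}
[3] — fixpoint
  FIRST(S)={a,c,d}  FIRST(A)={c}  FIRST(B)={c}  FIRST(C)={a,b,c,d}

Compute FOLLOW by fixpoint:
seed FOLLOW(S) with $
pass 1:
  B→A b: FOLLOW(A) ⊇ FIRST(b) = {b}; new: +{b}
  S→A c A: FOLLOW(A) ⊇ FIRST(c) = {c}; new: +{c}
  S→A c A: FOLLOW(A) ⊇ FOLLOW(S) ⊇ {$}; new: +{$}
  S→c B: FOLLOW(B) ⊇ FOLLOW(S) ⊇ {$}; new: +{$}
  S→d C: FOLLOW(C) ⊇ FOLLOW(S) ⊇ {$}; new: +{$}
  FOLLOW[S]={$}  FOLLOW[A]={$,b,c}  FOLLOW[B]={$}  FOLLOW[C]={$}
pass 2: (stable)
  FOLLOW[S]={$}  FOLLOW[A]={$,b,c}  FOLLOW[B]={$}  FOLLOW[C]={$}

FOLLOW(A) = ["$", "b", "c"]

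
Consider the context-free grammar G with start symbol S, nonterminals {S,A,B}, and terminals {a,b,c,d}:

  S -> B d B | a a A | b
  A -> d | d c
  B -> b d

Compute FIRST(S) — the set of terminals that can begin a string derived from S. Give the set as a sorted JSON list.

FIRST sets, iterate to fixpoint:
iter 1:
  A via A→d: +{d}
  B via B→b d: +{b}
  S via S→B d B: +{b}
  S via S→a a A: +{a}
  FIRST(S)={a,b}  FIRST(A)={d}  FIRST(B)={b}
iter 2: done
  FIRST(S)={a,b}  FIRST(A)={d}  FIRST(B)={b}

FIRST(S) = ["a", "b"]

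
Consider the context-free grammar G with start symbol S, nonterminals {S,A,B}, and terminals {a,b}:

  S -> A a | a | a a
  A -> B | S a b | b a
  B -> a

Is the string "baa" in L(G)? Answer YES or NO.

CNF form of G:
  S -> A T0 | T0 T0 | a
  A -> S X2 | T1 T0 | a
  B -> a
  T0 -> a
  T1 -> b
  X2 -> T0 T1

CYK table (by increasing span):
  T[0,0] 'b' = {T1}  orig:{}
  T[1,1] 'a' = {A,B,S,T0}  orig:{A,B,S}
  T[2,2] 'a' = {A,B,S,T0}  orig:{A,B,S}
  T[0,1] 'ba' = {A}
  T[1,2] 'aa' = {S}
  T[0,2] 'baa' = {S}

S ∈ T[0,2] ⇒ YES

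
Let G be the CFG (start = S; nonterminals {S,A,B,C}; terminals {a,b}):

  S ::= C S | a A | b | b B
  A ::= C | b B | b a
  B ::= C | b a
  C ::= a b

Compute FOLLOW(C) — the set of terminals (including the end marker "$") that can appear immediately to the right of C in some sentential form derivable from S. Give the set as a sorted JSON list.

FIRST iteration:
round 1:
  A via A→b B: +{b}
  B via B→b a: +{b}
  C via C→a b: +{a}
  S via S→C S: +{a}
  S via S→b: +{b}
  FIRST(S)={a,b}  FIRST(A)={b}  FIRST(B)={b}  FIRST(C)={a}
round 2:
  A via A→C: +{a}
  B via B→C: +{a}
  FIRST(S)={a,b}  FIRST(A)={a,b}  FIRST(B)={a,b}  FIRST(C)={a}
round 3: — fixpoint
  FIRST(S)={a,b}  FIRST(A)={a,b}  FIRST(B)={a,b}  FIRST(C)={a}

FOLLOW sets:
seed FOLLOW(S) with $
pass 1:
  S→C S: FOLLOW(C) ⊇ FIRST(S) = {a,b}; new: +{a,b}
  S→a A: FOLLOW(A) ⊇ FOLLOW(S) ⊇ {$}; new: +{$}
  S→b B: FOLLOW(B) ⊇ FOLLOW(S) ⊇ {$}; new: +{$}
  S: {$}  A: {$}  B: {$}  C: {a,b}
pass 2:
  A→C: FOLLOW(C) ⊇ FOLLOW(A) ⊇ {$}; new: +{$}
  S: {$}  A: {$}  B: {$}  C: {$,a,b}
pass 3: done
  S: {$}  A: {$}  B: {$}  C: {$,a,b}

FOLLOW(C) = ["$", "a", "b"]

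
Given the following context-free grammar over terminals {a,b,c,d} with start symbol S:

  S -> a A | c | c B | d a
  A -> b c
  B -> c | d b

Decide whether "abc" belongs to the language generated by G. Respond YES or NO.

CNF form of G:
  S -> T1 B | T2 T3 | T3 A | c
  A -> T0 T1
  B -> T2 T0 | c
  T0 -> b
  T1 -> c
  T2 -> d
  T3 -> a

CYK fill:
  cell(0,0) a: {T3}  orig:{}
  cell(1,1) b: {T0}  orig:{}
  cell(2,2) c: {B,S,T1}  orig:{B,S}
  cell(0,1) ab: ∅
  cell(1,2) bc: {A}
  cell(0,2) abc: {S}

S ∈ T[0,2] ⇒ YES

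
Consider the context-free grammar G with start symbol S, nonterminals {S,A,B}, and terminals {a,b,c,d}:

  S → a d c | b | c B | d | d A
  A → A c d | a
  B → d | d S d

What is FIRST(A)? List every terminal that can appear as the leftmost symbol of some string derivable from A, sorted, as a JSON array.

FIRST iteration:
[1]
  A via A→a: +{a}
  B via B→d: +{d}
  S via S→a d c: +{a}
  S via S→b: +{b}
  S via S→c B: +{c}
  S via S→d: +{d}
  FIRST[S]={a,b,c,d}  FIRST[A]={a}  FIRST[B]={d}
[2] (no change)
  FIRST[S]={a,b,c,d}  FIRST[A]={a}  FIRST[B]={d}

FIRST(A) = ["a"]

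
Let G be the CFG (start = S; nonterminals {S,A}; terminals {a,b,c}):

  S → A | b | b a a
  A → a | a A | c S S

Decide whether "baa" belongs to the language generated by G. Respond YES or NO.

CNF form of G:
  S -> T0 A | T1 X5 | T2 X4 | a | b
  A -> T0 A | T1 X3 | a
  T0 -> a
  T1 -> c
  T2 -> b
  X3 -> S S
  X4 -> T0 T0
  X5 -> S S

CYK fill:
  T[0,0] 'b' = {S,T2}  orig:{S}
  T[1,1] 'a' = {A,S,T0}  orig:{A,S}
  T[2,2] 'a' = {A,S,T0}  orig:{A,S}
  T[0,1] 'ba' = {X3,X5}  orig:{}
  T[1,2] 'aa' = {A,S,X3,X4,X5}  orig:{A,S}
  T[0,2] 'baa' = {S,X3,X5}  orig:{S}

S ∈ T[0,2] ⇒ YES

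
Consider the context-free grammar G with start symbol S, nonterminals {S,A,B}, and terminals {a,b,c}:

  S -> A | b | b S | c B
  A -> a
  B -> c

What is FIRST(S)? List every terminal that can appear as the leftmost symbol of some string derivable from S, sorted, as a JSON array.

FIRST sets, iterate to fixpoint:
iter 1:
  A via A→a: +{a}
  B via B→c: +{c}
  S via S→A: +{a}
  S via S→b: +{b}
  S via S→c B: +{c}
  FIRST[S]={a,b,c}  FIRST[A]={a}  FIRST[B]={c}
iter 2: (stable)
  FIRST[S]={a,b,c}  FIRST[A]={a}  FIRST[B]={c}

FIRST(S) = ["a", "b", "c"]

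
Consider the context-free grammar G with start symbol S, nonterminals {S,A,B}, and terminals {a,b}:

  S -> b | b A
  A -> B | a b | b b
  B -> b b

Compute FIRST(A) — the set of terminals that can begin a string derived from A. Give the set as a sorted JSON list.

Compute FIRST by fixpoint:
[1]
  A via A→a b: +{a}
  A via A→b b: +{b}
  B via B→b b: +{b}
  S via S→b: +{b}
  FIRST(S)={b}  FIRST(A)={a,b}  FIRST(B)={b}
[2] (no change)
  FIRST(S)={b}  FIRST(A)={a,b}  FIRST(B)={b}

FIRST(A) = ["a", "b"]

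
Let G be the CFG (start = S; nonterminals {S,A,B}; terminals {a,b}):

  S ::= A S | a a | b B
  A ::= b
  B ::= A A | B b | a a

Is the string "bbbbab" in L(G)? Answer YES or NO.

Convert to CNF:
  S -> A S | T0 B | T1 T1
  A -> b
  B -> A A | B T0 | T1 T1
  T0 -> b
  T1 -> a

Fill CYK table bottom-up:
  T[0,0] 'b' = {A,T0}  orig:{A}
  T[1,1] 'b' = {A,T0}  orig:{A}
  T[2,2] 'b' = {A,T0}  orig:{A}
  T[3,3] 'b' = {A,T0}  orig:{A}
  T[4,4] 'a' = {T1}  orig:{}
  T[5,5] 'b' = {A,T0}  orig:{A}
  T[0,1] 'bb' = {B}
  T[1,2] 'bb' = {B}
  T[2,3] 'bb' = {B}
  T[3,4] 'ba' = ∅
  T[4,5] 'ab' = ∅
  T[0,2] 'bbb' = {B,S}
  T[1,3] 'bbb' = {B,S}
  T[2,4] 'bba' = ∅
  T[3,5] 'bab' = ∅
  T[0,3] 'bbbb' = {B,S}
  T[1,4] 'bbba' = ∅
  T[2,5] 'bbab' = ∅
  T[0,4] 'bbbba' = ∅
  T[1,5] 'bbbab' = ∅
  T[0,5] 'bbbbab' = ∅

S ∉ T[0,5] ⇒ NO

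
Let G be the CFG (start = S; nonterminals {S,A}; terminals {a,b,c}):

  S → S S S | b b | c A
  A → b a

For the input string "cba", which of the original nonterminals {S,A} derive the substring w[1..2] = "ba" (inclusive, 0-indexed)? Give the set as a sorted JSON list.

CNF form of G:
  S -> S X3 | T0 T0 | T2 A
  A -> T0 T1
  T0 -> b
  T1 -> a
  T2 -> c
  X3 -> S S

CYK table (by increasing span) (cells [i..j] with 1 ≤ i ≤ j ≤ 2 only):
  T[1,1] 'b' = {T0}  orig:{}
  T[2,2] 'a' = {T1}  orig:{}
  T[1,2] 'ba' = {A}

Original NTs in T[1,2] deriving "ba": ["A"]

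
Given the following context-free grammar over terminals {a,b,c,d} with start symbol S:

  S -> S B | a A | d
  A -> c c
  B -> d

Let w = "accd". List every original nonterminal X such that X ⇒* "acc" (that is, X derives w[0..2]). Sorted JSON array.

CNF form of G:
  S -> S B | T1 A | d
  A -> T0 T0
  B -> d
  T0 -> c
  T1 -> a

CYK fill, restricted to cells inside w[0..2]:
  [0..0]={T1}  "a"  orig:{}
  [1..1]={T0}  "c"  orig:{}
  [2..2]={T0}  "c"  orig:{}
  [0..1]=∅  "ac"
  [1..2]={A}  "cc"
  [0..2]={S}  "acc"

Original NTs in T[0,2] deriving "acc": ["S"]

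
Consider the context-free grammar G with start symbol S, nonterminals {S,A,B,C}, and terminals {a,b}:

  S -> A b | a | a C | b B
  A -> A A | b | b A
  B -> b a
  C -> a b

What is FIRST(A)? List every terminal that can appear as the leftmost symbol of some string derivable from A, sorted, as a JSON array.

FIRST iteration:
pass 1:
  A via A→b: +{b}
  B via B→b a: +{b}
  C via C→a b: +{a}
  S via S→A b: +{b}
  S via S→a: +{a}
  S: {a,b}  A: {b}  B: {b}  C: {a}
pass 2: done
  S: {a,b}  A: {b}  B: {b}  C: {a}

FIRST(A) = ["b"]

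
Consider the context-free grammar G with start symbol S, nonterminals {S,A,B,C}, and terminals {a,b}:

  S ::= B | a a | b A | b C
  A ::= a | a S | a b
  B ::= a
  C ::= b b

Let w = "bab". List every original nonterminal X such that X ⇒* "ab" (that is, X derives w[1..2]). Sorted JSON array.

CNF form of G:
  S -> T0 T0 | T1 A | T1 C | a
  A -> T0 S | T0 T1 | a
  B -> a
  C -> T1 T1
  T0 -> a
  T1 -> b

Fill CYK table bottom-up (cells [i..j] with 1 ≤ i ≤ j ≤ 2 only):
  T[1,1] 'a' = {A,B,S,T0}  orig:{A,B,S}
  T[2,2] 'b' = {T1}  orig:{}
  T[1,2] 'ab' = {A}

Original NTs in T[1,2] deriving "ab": ["A"]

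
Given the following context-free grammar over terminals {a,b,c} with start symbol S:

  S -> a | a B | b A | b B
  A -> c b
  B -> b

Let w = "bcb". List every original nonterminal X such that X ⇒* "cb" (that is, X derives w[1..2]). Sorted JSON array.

CNF form of G:
  S -> T1 A | T1 B | T2 B | a
  A -> T0 T1
  B -> b
  T0 -> c
  T1 -> b
  T2 -> a

Fill CYK table bottom-up (cells [i..j] with 1 ≤ i ≤ j ≤ 2 only):
  cell(1,1) c: {T0}  orig:{}
  cell(2,2) b: {B,T1}  orig:{B}
  cell(1,2) cb: {A}

Original NTs in T[1,2] deriving "cb": ["A"]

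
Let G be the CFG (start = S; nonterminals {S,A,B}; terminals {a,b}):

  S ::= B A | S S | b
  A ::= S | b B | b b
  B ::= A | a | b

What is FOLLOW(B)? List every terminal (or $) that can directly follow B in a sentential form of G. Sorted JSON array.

FIRST iteration:
[1]
  A via A→b B: +{b}
  B via B→A: +{b}
  B via B→a: +{a}
  S via S→B A: +{a,b}
  S: {a,b}  A: {b}  B: {a,b}
[2]
  A via A→S: +{a}
  S: {a,b}  A: {a,b}  B: {a,b}
[3] done
  S: {a,b}  A: {a,b}  B: {a,b}

FOLLOW iteration:
initialize: $ ∈ FOLLOW(S)
[1]
  S→B A: FOLLOW(B) ⊇ FIRST(A) = {a,b}; new: +{a,b}
  S→B A: FOLLOW(A) ⊇ FOLLOW(S) ⊇ {$}; new: +{$}
  S→S S: FOLLOW(S) ⊇ FIRST(S) = {a,b}; new: +{a,b}
  FOLLOW[S]={$,a,b}  FOLLOW[A]={$}  FOLLOW[B]={a,b}
[2]
  A→b B: FOLLOW(B) ⊇ FOLLOW(A) ⊇ {$}; new: +{$}
  B→A: FOLLOW(A) ⊇ FOLLOW(B) ⊇ {$,a,b}; new: +{a,b}
  FOLLOW[S]={$,a,b}  FOLLOW[A]={$,a,b}  FOLLOW[B]={$,a,b}
[3] done
  FOLLOW[S]={$,a,b}  FOLLOW[A]={$,a,b}  FOLLOW[B]={$,a,b}

FOLLOW(B) = ["$", "a", "b"]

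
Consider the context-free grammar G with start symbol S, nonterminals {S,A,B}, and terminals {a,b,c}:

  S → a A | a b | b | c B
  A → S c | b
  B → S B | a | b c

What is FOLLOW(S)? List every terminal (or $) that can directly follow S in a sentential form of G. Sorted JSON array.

FIRST iteration:
iter 1:
  A via A→b: +{b}
  B via B→a: +{a}
  B via B→b c: +{b}
  S via S→a A: +{a}
  S via S→b: +{b}
  S via S→c B: +{c}
  FIRST[S]={a,b,c}  FIRST[A]={b}  FIRST[B]={a,b}
iter 2:
  A via A→S c: +{a,c}
  B via B→S B: +{c}
  FIRST[S]={a,b,c}  FIRST[A]={a,b,c}  FIRST[B]={a,b,c}
iter 3: — fixpoint
  FIRST[S]={a,b,c}  FIRST[A]={a,b,c}  FIRST[B]={a,b,c}

Compute FOLLOW by fixpoint:
FOLLOW(S) := {$}
iter 1:
  A→S c: FOLLOW(S) ⊇ FIRST(c) = {c}; new: +{c}
  B→S B: FOLLOW(S) ⊇ FIRST(B) = {a,b,c}; new: +{a,b}
  S→a A: FOLLOW(A) ⊇ FOLLOW(S) ⊇ {$,a,b,c}; new: +{$,a,b,c}
  S→c B: FOLLOW(B) ⊇ FOLLOW(S) ⊇ {$,a,b,c}; new: +{$,a,b,c}
  FOLLOW(S)={$,a,b,c}  FOLLOW(A)={$,a,b,c}  FOLLOW(B)={$,a,b,c}
iter 2: — fixpoint
  FOLLOW(S)={$,a,b,c}  FOLLOW(A)={$,a,b,c}  FOLLOW(B)={$,a,b,c}

FOLLOW(S) = ["$", "a", "b", "c"]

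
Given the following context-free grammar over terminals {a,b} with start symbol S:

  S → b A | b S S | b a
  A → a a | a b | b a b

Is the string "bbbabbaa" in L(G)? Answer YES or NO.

CNF form of G:
  S -> T1 A | T1 T0 | T1 X3
  A -> T0 T0 | T0 T1 | T1 X2
  T0 -> a
  T1 -> b
  X2 -> T0 T1
  X3 -> S S

Fill CYK table bottom-up:
  cell(0,0) b: {T1}  orig:{}
  cell(1,1) b: {T1}  orig:{}
  cell(2,2) b: {T1}  orig:{}
  cell(3,3) a: {T0}  orig:{}
  cell(4,4) b: {T1}  orig:{}
  cell(5,5) b: {T1}  orig:{}
  cell(6,6) a: {T0}  orig:{}
  cell(7,7) a: {T0}  orig:{}
  cell(0,1) bb: ∅
  cell(1,2) bb: ∅
  cell(2,3) ba: {S}
  cell(3,4) ab: {A,X2}  orig:{A}
  cell(4,5) bb: ∅
  cell(5,6) ba: {S}
  cell(6,7) aa: {A}
  cell(0,2) bbb: ∅
  cell(1,3) bba: ∅
  cell(2,4) bab: {A,S}
  cell(3,5) abb: ∅
  cell(4,6) bba: ∅
  cell(5,7) baa: {S}
  cell(0,3) bbba: ∅
  cell(1,4) bbab: {S}
  cell(2,5) babb: ∅
  cell(3,6) abba: ∅
  cell(4,7) bbaa: ∅
  cell(0,4) bbbab: ∅
  cell(1,5) bbabb: ∅
  cell(2,6) babba: {X3}  orig:{}
  cell(3,7) abbaa: ∅
  cell(0,5) bbbabb: ∅
  cell(1,6) bbabba: {S,X3}  orig:{S}
  cell(2,7) babbaa: {X3}  orig:{}
  cell(0,6) bbbabba: {S}
  cell(1,7) bbabbaa: {S,X3}  orig:{S}
  cell(0,7) bbbabbaa: {S}

S ∈ T[0,7] ⇒ YES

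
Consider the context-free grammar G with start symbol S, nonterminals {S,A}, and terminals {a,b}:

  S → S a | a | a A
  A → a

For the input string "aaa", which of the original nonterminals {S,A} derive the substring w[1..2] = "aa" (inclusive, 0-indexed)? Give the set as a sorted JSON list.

CNF form of G:
  S -> S T0 | T0 A | a
  A -> a
  T0 -> a

CYK table (by increasing span), restricted to cells inside w[1..2]:
  [1..1]={A,S,T0}  "a"  orig:{A,S}
  [2..2]={A,S,T0}  "a"  orig:{A,S}
  [1..2]={S}  "aa"

Original NTs in T[1,2] deriving "aa": ["S"]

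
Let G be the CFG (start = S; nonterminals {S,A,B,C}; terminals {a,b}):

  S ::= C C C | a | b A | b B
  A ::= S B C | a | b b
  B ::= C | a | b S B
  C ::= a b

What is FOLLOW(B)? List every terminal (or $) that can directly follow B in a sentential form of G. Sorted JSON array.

Compute FIRST by fixpoint:
round 1:
  A via A→a: +{a}
  A via A→b b: +{b}
  B via B→a: +{a}
  B via B→b S B: +{b}
  C via C→a b: +{a}
  S via S→C C C: +{a}
  S via S→b A: +{b}
  S: {a,b}  A: {a,b}  B: {a,b}  C: {a}
round 2: — fixpoint
  S: {a,b}  A: {a,b}  B: {a,b}  C: {a}

Compute FOLLOW by fixpoint:
FOLLOW(S) := {$}
[1]
  A→S B C: FOLLOW(S) ⊇ FIRST(B) = {a,b}; new: +{a,b}
  A→S B C: FOLLOW(B) ⊇ FIRST(C) = {a}; new: +{a}
  B→C: FOLLOW(C) ⊇ FOLLOW(B) ⊇ {a}; new: +{a}
  S→C C C: FOLLOW(C) ⊇ FOLLOW(S) ⊇ {$,a,b}; new: +{$,b}
  S→b A: FOLLOW(A) ⊇ FOLLOW(S) ⊇ {$,a,b}; new: +{$,a,b}
  S→b B: FOLLOW(B) ⊇ FOLLOW(S) ⊇ {$,a,b}; new: +{$,b}
  FOLLOW[S]={$,a,b}  FOLLOW[A]={$,a,b}  FOLLOW[B]={$,a,b}  FOLLOW[C]={$,a,b}
[2] (no change)
  FOLLOW[S]={$,a,b}  FOLLOW[A]={$,a,b}  FOLLOW[B]={$,a,b}  FOLLOW[C]={$,a,b}

FOLLOW(B) = ["$", "a", "b"]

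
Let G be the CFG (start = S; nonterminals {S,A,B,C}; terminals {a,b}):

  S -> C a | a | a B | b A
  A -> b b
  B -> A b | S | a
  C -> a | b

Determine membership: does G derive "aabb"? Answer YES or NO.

CNF form of G:
  S -> C T1 | T0 A | T1 B | a
  A -> T0 T0
  B -> A T0 | C T1 | T0 A | T1 B | a
  C -> a | b
  T0 -> b
  T1 -> a

Fill CYK table bottom-up:
  cell(0,0) a: {B,C,S,T1}  orig:{B,C,S}
  cell(1,1) a: {B,C,S,T1}  orig:{B,C,S}
  cell(2,2) b: {C,T0}  orig:{C}
  cell(3,3) b: {C,T0}  orig:{C}
  cell(0,1) aa: {B,S}
  cell(1,2) ab: ∅
  cell(2,3) bb: {A}
  cell(0,2) aab: ∅
  cell(1,3) abb: ∅
  cell(0,3) aabb: ∅

S ∉ T[0,3] ⇒ NO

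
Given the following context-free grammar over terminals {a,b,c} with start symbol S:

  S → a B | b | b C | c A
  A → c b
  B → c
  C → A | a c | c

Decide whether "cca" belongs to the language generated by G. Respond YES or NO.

Convert to CNF:
  S -> T0 A | T1 C | T2 B | b
  A -> T0 T1
  B -> c
  C -> T0 T1 | T2 T0 | c
  T0 -> c
  T1 -> b
  T2 -> a

CYK fill:
  T[0,0] 'c' = {B,C,T0}  orig:{B,C}
  T[1,1] 'c' = {B,C,T0}  orig:{B,C}
  T[2,2] 'a' = {T2}  orig:{}
  T[0,1] 'cc' = ∅
  T[1,2] 'ca' = ∅
  T[0,2] 'cca' = ∅

S ∉ T[0,2] ⇒ NO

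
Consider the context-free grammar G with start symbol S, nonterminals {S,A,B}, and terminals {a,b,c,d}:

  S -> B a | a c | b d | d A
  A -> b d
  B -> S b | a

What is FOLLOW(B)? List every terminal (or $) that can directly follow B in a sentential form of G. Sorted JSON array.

FIRST iteration:
round 1:
  A via A→b d: +{b}
  B via B→a: +{a}
  S via S→B a: +{a}
  S via S→b d: +{b}
  S via S→d A: +{d}
  FIRST[S]={a,b,d}  FIRST[A]={b}  FIRST[B]={a}
round 2:
  B via B→S b: +{b,d}
  FIRST[S]={a,b,d}  FIRST[A]={b}  FIRST[B]={a,b,d}
round 3: (stable)
  FIRST[S]={a,b,d}  FIRST[A]={b}  FIRST[B]={a,b,d}

FOLLOW iteration:
seed FOLLOW(S) with $
[1]
  B→S b: FOLLOW(S) ⊇ FIRST(b) = {b}; new: +{b}
  S→B a: FOLLOW(B) ⊇ FIRST(a) = {a}; new: +{a}
  S→d A: FOLLOW(A) ⊇ FOLLOW(S) ⊇ {$,b}; new: +{$,b}
  FOLLOW[S]={$,b}  FOLLOW[A]={$,b}  FOLLOW[B]={a}
[2] (no change)
  FOLLOW[S]={$,b}  FOLLOW[A]={$,b}  FOLLOW[B]={a}

FOLLOW(B) = ["a"]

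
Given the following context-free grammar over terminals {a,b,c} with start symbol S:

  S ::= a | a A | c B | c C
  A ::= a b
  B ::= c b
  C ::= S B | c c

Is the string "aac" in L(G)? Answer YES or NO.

Convert to CNF:
  S -> T0 A | T2 B | T2 C | a
  A -> T0 T1
  B -> T2 T1
  C -> S B | T2 T2
  T0 -> a
  T1 -> b
  T2 -> c

CYK table (by increasing span):
  T[0,0] 'a' = {S,T0}  orig:{S}
  T[1,1] 'a' = {S,T0}  orig:{S}
  T[2,2] 'c' = {T2}  orig:{}
  T[0,1] 'aa' = ∅
  T[1,2] 'ac' = ∅
  T[0,2] 'aac' = ∅

S ∉ T[0,2] ⇒ NO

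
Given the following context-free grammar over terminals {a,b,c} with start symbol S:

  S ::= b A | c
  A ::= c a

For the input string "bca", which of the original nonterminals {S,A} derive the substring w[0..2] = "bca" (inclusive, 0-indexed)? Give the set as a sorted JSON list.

Convert to CNF:
  S -> T2 A | c
  A -> T0 T1
  T0 -> c
  T1 -> a
  T2 -> b

Fill CYK table bottom-up, restricted to cells inside w[0..2]:
  T[0,0] 'b' = {T2}  orig:{}
  T[1,1] 'c' = {S,T0}  orig:{S}
  T[2,2] 'a' = {T1}  orig:{}
  T[0,1] 'bc' = ∅
  T[1,2] 'ca' = {A}
  T[0,2] 'bca' = {S}

Original NTs in T[0,2] deriving "bca": ["S"]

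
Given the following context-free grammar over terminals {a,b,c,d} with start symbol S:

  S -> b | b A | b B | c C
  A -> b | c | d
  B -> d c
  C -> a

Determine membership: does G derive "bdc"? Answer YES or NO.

CNF form of G:
  S -> T1 C | T2 A | T2 B | b
  A -> b | c | d
  B -> T0 T1
  C -> a
  T0 -> d
  T1 -> c
  T2 -> b

CYK fill:
  cell(0,0) b: {A,S,T2}  orig:{A,S}
  cell(1,1) d: {A,T0}  orig:{A}
  cell(2,2) c: {A,T1}  orig:{A}
  cell(0,1) bd: {S}
  cell(1,2) dc: {B}
  cell(0,2) bdc: {S}

S ∈ T[0,2] ⇒ YES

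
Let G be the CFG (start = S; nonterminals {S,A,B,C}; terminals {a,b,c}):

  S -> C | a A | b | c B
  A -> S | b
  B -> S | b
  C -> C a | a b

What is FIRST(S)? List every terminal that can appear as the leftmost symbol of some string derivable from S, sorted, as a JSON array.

FIRST sets, iterate to fixpoint:
[1]
  A via A→b: +{b}
  B via B→b: +{b}
  C via C→a b: +{a}
  S via S→C: +{a}
  S via S→b: +{b}
  S via S→c B: +{c}
  FIRST[S]={a,b,c}  FIRST[A]={b}  FIRST[B]={b}  FIRST[C]={a}
[2]
  A via A→S: +{a,c}
  B via B→S: +{a,c}
  FIRST[S]={a,b,c}  FIRST[A]={a,b,c}  FIRST[B]={a,b,c}  FIRST[C]={a}
[3] done
  FIRST[S]={a,b,c}  FIRST[A]={a,b,c}  FIRST[B]={a,b,c}  FIRST[C]={a}

FIRST(S) = ["a", "b", "c"]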